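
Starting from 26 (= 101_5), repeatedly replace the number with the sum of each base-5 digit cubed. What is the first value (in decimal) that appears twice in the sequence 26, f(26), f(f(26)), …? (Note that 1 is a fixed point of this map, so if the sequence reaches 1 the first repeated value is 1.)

28

26 = (1,0,1)_5 → 1³ + 0³ + 1³ = 2
2 = (2)_5 → 2³ = 8
8 = (1,3)_5 → 1³ + 3³ = 28
28 = (1,0,3)_5 → 1³ + 0³ + 3³ = 28  — 28 already appeared earlier.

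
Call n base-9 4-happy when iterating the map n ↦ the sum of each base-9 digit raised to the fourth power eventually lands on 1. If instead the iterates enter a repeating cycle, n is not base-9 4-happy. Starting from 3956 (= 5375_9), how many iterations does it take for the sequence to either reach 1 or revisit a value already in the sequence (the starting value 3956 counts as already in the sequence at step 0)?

15

3956 = (5,3,7,5)_9 → 5⁴ + 3⁴ + 7⁴ + 5⁴ = 625 + 81 + 2401 + 625 = 3732
3732 = (5,1,0,6)_9 → 5⁴ + 1⁴ + 0⁴ + 6⁴ = 625 + 1 + 0 + 1296 = 1922
1922 = (2,5,6,5)_9 → 2⁴ + 5⁴ + 6⁴ + 5⁴ = 16 + 625 + 1296 + 625 = 2562
2562 = (3,4,5,6)_9 → 3⁴ + 4⁴ + 5⁴ + 6⁴ = 81 + 256 + 625 + 1296 = 2258
2258 = (3,0,7,8)_9 → 3⁴ + 0⁴ + 7⁴ + 8⁴ = 81 + 0 + 2401 + 4096 = 6578
6578 = (1,0,0,1,8)_9 → 1⁴ + 0⁴ + 0⁴ + 1⁴ + 8⁴ = 1 + 0 + 0 + 1 + 4096 = 4098
4098 = (5,5,5,3)_9 → 5⁴ + 5⁴ + 5⁴ + 3⁴ = 625 + 625 + 625 + 81 = 1956
1956 = (2,6,1,3)_9 → 2⁴ + 6⁴ + 1⁴ + 3⁴ = 16 + 1296 + 1 + 81 = 1394
1394 = (1,8,1,8)_9 → 1⁴ + 8⁴ + 1⁴ + 8⁴ = 1 + 4096 + 1 + 4096 = 8194
8194 = (1,2,2,1,4)_9 → 1⁴ + 2⁴ + 2⁴ + 1⁴ + 4⁴ = 1 + 16 + 16 + 1 + 256 = 290
290 = (3,5,2)_9 → 3⁴ + 5⁴ + 2⁴ = 81 + 625 + 16 = 722
722 = (8,8,2)_9 → 8⁴ + 8⁴ + 2⁴ = 4096 + 4096 + 16 = 8208
8208 = (1,2,2,3,0)_9 → 1⁴ + 2⁴ + 2⁴ + 3⁴ + 0⁴ = 1 + 16 + 16 + 81 + 0 = 114
114 = (1,3,6)_9 → 1⁴ + 3⁴ + 6⁴ = 1 + 81 + 1296 = 1378
1378 = (1,8,0,1)_9 → 1⁴ + 8⁴ + 0⁴ + 1⁴ = 1 + 4096 + 0 + 1 = 4098  — 4098 repeats.
That took 15 steps.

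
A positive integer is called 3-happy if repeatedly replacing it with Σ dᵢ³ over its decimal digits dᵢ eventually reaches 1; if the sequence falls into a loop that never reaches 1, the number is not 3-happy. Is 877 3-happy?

877 → 8³ + 7³ + 7³ = 1198
1198 → 1³ + 1³ + 9³ + 8³ = 1243
1243 → 1³ + 2³ + 4³ + 3³ = 100
100 → 1³ + 0³ + 0³ = 1  — reached 1.

3-happy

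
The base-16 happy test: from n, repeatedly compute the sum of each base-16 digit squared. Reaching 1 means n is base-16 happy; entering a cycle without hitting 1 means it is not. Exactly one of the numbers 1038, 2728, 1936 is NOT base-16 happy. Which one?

1038: 1038 → 212 → 185 → 202 → 244 → 241 → 226 → 200 → 208 → 169 → 181 → 146 → 85 → 50 → 13 → 169  — repeats 169 (not base-16 happy)
2728: 2728 → 264 → 65 → 17 → 2 → 4 → 16 → 1  — reaches 1 (base-16 happy)
1936: 1936 → 130 → 68 → 32 → 4 → 16 → 1  — reaches 1 (base-16 happy)

1038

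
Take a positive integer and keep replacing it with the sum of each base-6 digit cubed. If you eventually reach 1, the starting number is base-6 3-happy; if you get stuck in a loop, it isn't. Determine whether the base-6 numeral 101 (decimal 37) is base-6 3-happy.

not base-6 3-happy

37 = (1,0,1)_6 → 1³ + 0³ + 1³ = 1 + 0 + 1 = 2
2 = (2)_6 → 2³ = 8
8 = (1,2)_6 → 1³ + 2³ = 1 + 8 = 9
9 = (1,3)_6 → 1³ + 3³ = 1 + 27 = 28
28 = (4,4)_6 → 4³ + 4³ = 64 + 64 = 128
128 = (3,3,2)_6 → 3³ + 3³ + 2³ = 27 + 27 + 8 = 62
62 = (1,4,2)_6 → 1³ + 4³ + 2³ = 1 + 64 + 8 = 73
73 = (2,0,1)_6 → 2³ + 0³ + 1³ = 8 + 0 + 1 = 9  — 9 already seen; the sequence cycles without reaching 1.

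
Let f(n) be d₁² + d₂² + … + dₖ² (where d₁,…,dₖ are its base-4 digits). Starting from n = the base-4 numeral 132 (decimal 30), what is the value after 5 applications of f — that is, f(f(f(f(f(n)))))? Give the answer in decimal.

4

30 = (1,3,2)_4 → 1² + 3² + 2² = 1 + 9 + 4 = 14
14 = (3,2)_4 → 3² + 2² = 9 + 4 = 13
13 = (3,1)_4 → 3² + 1² = 9 + 1 = 10
10 = (2,2)_4 → 2² + 2² = 4 + 4 = 8
8 = (2,0)_4 → 2² + 0² = 4 + 0 = 4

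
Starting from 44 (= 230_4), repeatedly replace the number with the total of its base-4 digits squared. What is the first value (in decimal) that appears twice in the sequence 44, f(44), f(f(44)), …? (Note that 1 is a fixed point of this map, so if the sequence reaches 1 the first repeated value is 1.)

44 = (2,3,0)_4 → 13
13 = (3,1)_4 → 10
10 = (2,2)_4 → 8
8 = (2,0)_4 → 4
4 = (1,0)_4 → 1  — reached the fixed point 1.
1 → 1, so 1 is the first repeated value.

1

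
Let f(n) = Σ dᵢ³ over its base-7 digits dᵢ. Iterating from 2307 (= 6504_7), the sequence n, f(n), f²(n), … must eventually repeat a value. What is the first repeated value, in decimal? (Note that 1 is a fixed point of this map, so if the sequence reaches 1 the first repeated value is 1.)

2307 = (6,5,0,4)_7 → 6³ + 5³ + 0³ + 4³ = 405
405 = (1,1,1,6)_7 → 1³ + 1³ + 1³ + 6³ = 219
219 = (4,3,2)_7 → 4³ + 3³ + 2³ = 99
99 = (2,0,1)_7 → 2³ + 0³ + 1³ = 9
9 = (1,2)_7 → 1³ + 2³ = 9  — 9 already appeared earlier.

9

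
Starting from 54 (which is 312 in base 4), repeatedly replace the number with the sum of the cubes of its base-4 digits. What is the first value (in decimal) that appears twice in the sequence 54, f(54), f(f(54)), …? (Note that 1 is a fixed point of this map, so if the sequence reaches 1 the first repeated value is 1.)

9

54 = (3,1,2)_4 → 36
36 = (2,1,0)_4 → 9
9 = (2,1)_4 → 9  — 9 already appeared earlier.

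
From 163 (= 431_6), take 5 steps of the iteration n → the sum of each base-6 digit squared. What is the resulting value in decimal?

25

163 = (4,3,1)_6 → 4² + 3² + 1² = 16 + 9 + 1 = 26
26 = (4,2)_6 → 4² + 2² = 16 + 4 = 20
20 = (3,2)_6 → 3² + 2² = 9 + 4 = 13
13 = (2,1)_6 → 2² + 1² = 4 + 1 = 5
5 = (5)_6 → 5² = 25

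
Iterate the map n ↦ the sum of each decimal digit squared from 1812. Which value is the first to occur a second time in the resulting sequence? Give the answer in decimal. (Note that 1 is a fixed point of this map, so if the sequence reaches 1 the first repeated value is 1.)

1

1812 → 70
70 → 49
49 → 97
97 → 130
130 → 10
10 → 1  — reached the fixed point 1.
1 → 1, so 1 is the first repeated value.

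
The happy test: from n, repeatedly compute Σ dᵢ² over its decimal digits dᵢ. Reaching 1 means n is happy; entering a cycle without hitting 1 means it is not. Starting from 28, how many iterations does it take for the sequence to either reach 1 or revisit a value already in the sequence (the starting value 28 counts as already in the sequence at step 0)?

28 → 2² + 8² = 68
68 → 6² + 8² = 100
100 → 1² + 0² + 0² = 1  — reached 1.
That took 3 steps.

3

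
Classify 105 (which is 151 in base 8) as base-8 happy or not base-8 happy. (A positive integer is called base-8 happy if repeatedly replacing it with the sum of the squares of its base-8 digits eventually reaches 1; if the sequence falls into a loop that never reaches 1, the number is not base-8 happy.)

base-8 happy

105 = (1,5,1)_8 → 27
27 = (3,3)_8 → 18
18 = (2,2)_8 → 8
8 = (1,0)_8 → 1  — reached 1.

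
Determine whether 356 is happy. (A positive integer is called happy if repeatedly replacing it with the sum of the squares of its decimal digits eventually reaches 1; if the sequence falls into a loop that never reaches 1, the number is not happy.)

happy

356 → 3² + 5² + 6² = 70
70 → 7² + 0² = 49
49 → 4² + 9² = 97
97 → 9² + 7² = 130
130 → 1² + 3² + 0² = 10
10 → 1² + 0² = 1  — reached 1.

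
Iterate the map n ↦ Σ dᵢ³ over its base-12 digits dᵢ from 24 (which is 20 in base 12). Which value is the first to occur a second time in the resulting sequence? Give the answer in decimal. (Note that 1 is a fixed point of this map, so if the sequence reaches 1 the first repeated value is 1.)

24 = (2,0)_12 → 2³ + 0³ = 8
8 = (8)_12 → 8³ = 512
512 = (3,6,8)_12 → 3³ + 6³ + 8³ = 755
755 = (5,2,11)_12 → 5³ + 2³ + 11³ = 1464
1464 = (10,2,0)_12 → 10³ + 2³ + 0³ = 1008
1008 = (7,0,0)_12 → 7³ + 0³ + 0³ = 343
343 = (2,4,7)_12 → 2³ + 4³ + 7³ = 415
415 = (2,10,7)_12 → 2³ + 10³ + 7³ = 1351
1351 = (9,4,7)_12 → 9³ + 4³ + 7³ = 1136
1136 = (7,10,8)_12 → 7³ + 10³ + 8³ = 1855
1855 = (1,0,10,7)_12 → 1³ + 0³ + 10³ + 7³ = 1344
1344 = (9,4,0)_12 → 9³ + 4³ + 0³ = 793
793 = (5,6,1)_12 → 5³ + 6³ + 1³ = 342
342 = (2,4,6)_12 → 2³ + 4³ + 6³ = 288
288 = (2,0,0)_12 → 2³ + 0³ + 0³ = 8  — 8 already appeared earlier.

8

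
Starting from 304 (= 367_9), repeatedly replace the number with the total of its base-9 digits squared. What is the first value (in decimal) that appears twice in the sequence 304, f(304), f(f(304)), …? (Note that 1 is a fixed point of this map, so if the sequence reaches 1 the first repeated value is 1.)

50

304 = (3,6,7)_9 → 3² + 6² + 7² = 9 + 36 + 49 = 94
94 = (1,1,4)_9 → 1² + 1² + 4² = 1 + 1 + 16 = 18
18 = (2,0)_9 → 2² + 0² = 4 + 0 = 4
4 = (4)_9 → 4² = 16
16 = (1,7)_9 → 1² + 7² = 1 + 49 = 50
50 = (5,5)_9 → 5² + 5² = 25 + 25 = 50  — 50 already appeared earlier.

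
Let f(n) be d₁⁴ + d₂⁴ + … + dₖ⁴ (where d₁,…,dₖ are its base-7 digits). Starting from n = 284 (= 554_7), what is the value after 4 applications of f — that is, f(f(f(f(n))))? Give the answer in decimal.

284 = (5,5,4)_7 → 5⁴ + 5⁴ + 4⁴ = 625 + 625 + 256 = 1506
1506 = (4,2,5,1)_7 → 4⁴ + 2⁴ + 5⁴ + 1⁴ = 256 + 16 + 625 + 1 = 898
898 = (2,4,2,2)_7 → 2⁴ + 4⁴ + 2⁴ + 2⁴ = 16 + 256 + 16 + 16 = 304
304 = (6,1,3)_7 → 6⁴ + 1⁴ + 3⁴ = 1296 + 1 + 81 = 1378

1378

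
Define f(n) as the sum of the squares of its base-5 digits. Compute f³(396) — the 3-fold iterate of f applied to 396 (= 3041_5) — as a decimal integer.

396 = (3,0,4,1)_5 → 3² + 0² + 4² + 1² = 26
26 = (1,0,1)_5 → 1² + 0² + 1² = 2
2 = (2)_5 → 2² = 4

4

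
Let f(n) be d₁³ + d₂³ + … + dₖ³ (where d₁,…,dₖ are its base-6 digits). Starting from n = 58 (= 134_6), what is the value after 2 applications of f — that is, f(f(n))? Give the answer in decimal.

43

58 = (1,3,4)_6 → 1³ + 3³ + 4³ = 1 + 27 + 64 = 92
92 = (2,3,2)_6 → 2³ + 3³ + 2³ = 8 + 27 + 8 = 43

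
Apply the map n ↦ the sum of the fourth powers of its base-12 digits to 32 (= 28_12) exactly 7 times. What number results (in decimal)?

27218

32 = (2,8)_12 → 2⁴ + 8⁴ = 4112
4112 = (2,4,6,8)_12 → 2⁴ + 4⁴ + 6⁴ + 8⁴ = 5664
5664 = (3,3,4,0)_12 → 3⁴ + 3⁴ + 4⁴ + 0⁴ = 418
418 = (2,10,10)_12 → 2⁴ + 10⁴ + 10⁴ = 20016
20016 = (11,7,0,0)_12 → 11⁴ + 7⁴ + 0⁴ + 0⁴ = 17042
17042 = (9,10,4,2)_12 → 9⁴ + 10⁴ + 4⁴ + 2⁴ = 16833
16833 = (9,8,10,9)_12 → 9⁴ + 8⁴ + 10⁴ + 9⁴ = 27218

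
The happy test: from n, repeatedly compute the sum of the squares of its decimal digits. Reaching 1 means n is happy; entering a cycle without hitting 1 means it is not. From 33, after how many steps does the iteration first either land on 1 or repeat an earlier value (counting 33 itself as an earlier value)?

12

33 → 18
18 → 65
65 → 61
61 → 37
37 → 58
58 → 89
89 → 145
145 → 42
42 → 20
20 → 4
4 → 16
16 → 37  — 37 repeats.
That took 12 steps.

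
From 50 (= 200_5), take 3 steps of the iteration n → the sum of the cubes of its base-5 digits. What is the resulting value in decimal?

50 = (2,0,0)_5 → 2³ + 0³ + 0³ = 8 + 0 + 0 = 8
8 = (1,3)_5 → 1³ + 3³ = 1 + 27 = 28
28 = (1,0,3)_5 → 1³ + 0³ + 3³ = 1 + 0 + 27 = 28

28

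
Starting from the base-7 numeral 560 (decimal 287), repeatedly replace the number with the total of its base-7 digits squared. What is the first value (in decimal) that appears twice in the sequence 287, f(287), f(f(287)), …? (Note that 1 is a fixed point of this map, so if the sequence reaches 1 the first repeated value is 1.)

287 = (5,6,0)_7 → 5² + 6² + 0² = 25 + 36 + 0 = 61
61 = (1,1,5)_7 → 1² + 1² + 5² = 1 + 1 + 25 = 27
27 = (3,6)_7 → 3² + 6² = 9 + 36 = 45
45 = (6,3)_7 → 6² + 3² = 36 + 9 = 45  — 45 already appeared earlier.

45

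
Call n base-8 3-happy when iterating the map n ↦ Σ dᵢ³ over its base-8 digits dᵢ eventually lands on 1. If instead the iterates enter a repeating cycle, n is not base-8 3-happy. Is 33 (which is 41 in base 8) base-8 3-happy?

33 = (4,1)_8 → 4³ + 1³ = 64 + 1 = 65
65 = (1,0,1)_8 → 1³ + 0³ + 1³ = 1 + 0 + 1 = 2
2 = (2)_8 → 2³ = 8
8 = (1,0)_8 → 1³ + 0³ = 1 + 0 = 1  — reached 1.

base-8 3-happy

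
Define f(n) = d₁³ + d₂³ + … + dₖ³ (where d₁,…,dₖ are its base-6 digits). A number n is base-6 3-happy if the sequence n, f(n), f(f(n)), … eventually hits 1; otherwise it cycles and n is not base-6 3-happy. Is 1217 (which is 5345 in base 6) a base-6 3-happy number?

1217 = (5,3,4,5)_6 → 5³ + 3³ + 4³ + 5³ = 341
341 = (1,3,2,5)_6 → 1³ + 3³ + 2³ + 5³ = 161
161 = (4,2,5)_6 → 4³ + 2³ + 5³ = 197
197 = (5,2,5)_6 → 5³ + 2³ + 5³ = 258
258 = (1,1,1,0)_6 → 1³ + 1³ + 1³ + 0³ = 3
3 = (3)_6 → 3³ = 27
27 = (4,3)_6 → 4³ + 3³ = 91
91 = (2,3,1)_6 → 2³ + 3³ + 1³ = 36
36 = (1,0,0)_6 → 1³ + 0³ + 0³ = 1  — reached 1.

base-6 3-happy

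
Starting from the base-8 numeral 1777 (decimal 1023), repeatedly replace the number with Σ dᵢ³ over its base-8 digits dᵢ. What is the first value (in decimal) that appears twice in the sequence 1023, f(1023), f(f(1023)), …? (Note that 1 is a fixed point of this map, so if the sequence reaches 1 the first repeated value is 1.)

1023 = (1,7,7,7)_8 → 1³ + 7³ + 7³ + 7³ = 1030
1030 = (2,0,0,6)_8 → 2³ + 0³ + 0³ + 6³ = 224
224 = (3,4,0)_8 → 3³ + 4³ + 0³ = 91
91 = (1,3,3)_8 → 1³ + 3³ + 3³ = 55
55 = (6,7)_8 → 6³ + 7³ = 559
559 = (1,0,5,7)_8 → 1³ + 0³ + 5³ + 7³ = 469
469 = (7,2,5)_8 → 7³ + 2³ + 5³ = 476
476 = (7,3,4)_8 → 7³ + 3³ + 4³ = 434
434 = (6,6,2)_8 → 6³ + 6³ + 2³ = 440
440 = (6,7,0)_8 → 6³ + 7³ + 0³ = 559  — 559 already appeared earlier.

559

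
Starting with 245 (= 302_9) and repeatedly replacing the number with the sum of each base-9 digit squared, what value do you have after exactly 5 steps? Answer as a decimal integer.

89

245 = (3,0,2)_9 → 3² + 0² + 2² = 13
13 = (1,4)_9 → 1² + 4² = 17
17 = (1,8)_9 → 1² + 8² = 65
65 = (7,2)_9 → 7² + 2² = 53
53 = (5,8)_9 → 5² + 8² = 89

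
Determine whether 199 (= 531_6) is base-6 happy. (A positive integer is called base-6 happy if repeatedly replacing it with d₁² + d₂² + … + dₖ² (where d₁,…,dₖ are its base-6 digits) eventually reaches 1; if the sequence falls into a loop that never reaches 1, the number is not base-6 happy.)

not base-6 happy

199 = (5,3,1)_6 → 5² + 3² + 1² = 35
35 = (5,5)_6 → 5² + 5² = 50
50 = (1,2,2)_6 → 1² + 2² + 2² = 9
9 = (1,3)_6 → 1² + 3² = 10
10 = (1,4)_6 → 1² + 4² = 17
17 = (2,5)_6 → 2² + 5² = 29
29 = (4,5)_6 → 4² + 5² = 41
41 = (1,0,5)_6 → 1² + 0² + 5² = 26
26 = (4,2)_6 → 4² + 2² = 20
20 = (3,2)_6 → 3² + 2² = 13
13 = (2,1)_6 → 2² + 1² = 5
5 = (5)_6 → 5² = 25
25 = (4,1)_6 → 4² + 1² = 17  — 17 already seen; the sequence cycles without reaching 1.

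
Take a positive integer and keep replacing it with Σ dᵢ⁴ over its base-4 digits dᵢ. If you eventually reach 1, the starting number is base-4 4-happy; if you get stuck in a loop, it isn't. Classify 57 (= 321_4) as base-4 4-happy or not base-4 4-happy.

base-4 4-happy

57 = (3,2,1)_4 → 3⁴ + 2⁴ + 1⁴ = 98
98 = (1,2,0,2)_4 → 1⁴ + 2⁴ + 0⁴ + 2⁴ = 33
33 = (2,0,1)_4 → 2⁴ + 0⁴ + 1⁴ = 17
17 = (1,0,1)_4 → 1⁴ + 0⁴ + 1⁴ = 2
2 = (2)_4 → 2⁴ = 16
16 = (1,0,0)_4 → 1⁴ + 0⁴ + 0⁴ = 1  — reached 1.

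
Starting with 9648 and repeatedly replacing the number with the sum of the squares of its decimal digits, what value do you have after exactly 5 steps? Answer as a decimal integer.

4

9648 → 9² + 6² + 4² + 8² = 81 + 36 + 16 + 64 = 197
197 → 1² + 9² + 7² = 1 + 81 + 49 = 131
131 → 1² + 3² + 1² = 1 + 9 + 1 = 11
11 → 1² + 1² = 1 + 1 = 2
2 → 2² = 4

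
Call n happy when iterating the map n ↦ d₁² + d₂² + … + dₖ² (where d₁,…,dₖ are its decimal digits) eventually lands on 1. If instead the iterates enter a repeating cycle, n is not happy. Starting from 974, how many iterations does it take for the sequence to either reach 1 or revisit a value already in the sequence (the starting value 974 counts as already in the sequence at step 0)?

15

974 → 9² + 7² + 4² = 146
146 → 1² + 4² + 6² = 53
53 → 5² + 3² = 34
34 → 3² + 4² = 25
25 → 2² + 5² = 29
29 → 2² + 9² = 85
85 → 8² + 5² = 89
89 → 8² + 9² = 145
145 → 1² + 4² + 5² = 42
42 → 4² + 2² = 20
20 → 2² + 0² = 4
4 → 4² = 16
16 → 1² + 6² = 37
37 → 3² + 7² = 58
58 → 5² + 8² = 89  — 89 repeats.
That took 15 steps.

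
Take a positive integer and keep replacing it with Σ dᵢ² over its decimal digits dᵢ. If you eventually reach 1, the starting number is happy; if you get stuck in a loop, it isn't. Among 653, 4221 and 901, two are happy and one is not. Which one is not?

653: 653 → 70 → 49 → 97 → 130 → 10 → 1  — reaches 1 (happy)
4221: 4221 → 25 → 29 → 85 → 89 → 145 → 42 → 20 → 4 → 16 → 37 → 58 → 89  — repeats 89 (not happy)
901: 901 → 82 → 68 → 100 → 1  — reaches 1 (happy)

4221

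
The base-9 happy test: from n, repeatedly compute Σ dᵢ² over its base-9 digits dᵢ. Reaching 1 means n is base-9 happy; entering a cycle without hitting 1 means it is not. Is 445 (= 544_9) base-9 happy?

not base-9 happy

445 = (5,4,4)_9 → 57
57 = (6,3)_9 → 45
45 = (5,0)_9 → 25
25 = (2,7)_9 → 53
53 = (5,8)_9 → 89
89 = (1,0,8)_9 → 65
65 = (7,2)_9 → 53  — 53 already seen; the sequence cycles without reaching 1.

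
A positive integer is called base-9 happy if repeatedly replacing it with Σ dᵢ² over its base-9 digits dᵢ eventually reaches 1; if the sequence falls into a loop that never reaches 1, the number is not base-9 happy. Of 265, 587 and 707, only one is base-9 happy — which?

265: 265 → 29 → 13 → 17 → 65 → 53 → 89 → 65  — repeats 65 (not base-9 happy)
587: 587 → 57 → 45 → 25 → 53 → 89 → 65 → 53  — repeats 53 (not base-9 happy)
707: 707 → 125 → 81 → 1  — reaches 1 (base-9 happy)

707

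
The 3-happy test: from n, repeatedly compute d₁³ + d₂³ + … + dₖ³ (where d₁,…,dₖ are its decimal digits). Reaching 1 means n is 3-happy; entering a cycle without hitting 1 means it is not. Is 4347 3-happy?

4347 → 4³ + 3³ + 4³ + 7³ = 64 + 27 + 64 + 343 = 498
498 → 4³ + 9³ + 8³ = 64 + 729 + 512 = 1305
1305 → 1³ + 3³ + 0³ + 5³ = 1 + 27 + 0 + 125 = 153
153 → 1³ + 5³ + 3³ = 1 + 125 + 27 = 153  — 153 already seen; the sequence cycles without reaching 1.

not 3-happy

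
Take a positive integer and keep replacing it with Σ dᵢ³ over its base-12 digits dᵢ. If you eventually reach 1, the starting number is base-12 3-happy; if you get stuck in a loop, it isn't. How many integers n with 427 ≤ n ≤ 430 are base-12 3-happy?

3

427: 427 → 1682 → 1851 → 1028 → 856 → 1520 → 1728 → 1  (reaches 1)
428: 428 → 1851 → 1028 → 856 → 1520 → 1728 → 1  (reaches 1)
429: 429 → 2068 → 137 → 1456 → 1065 → 1136 → 1855 → 1344 → 793 → 342 → 288 → 8 → 512 → 755 → 1464 → 1008 → 343 → 415 → 1351 → 1136  (repeats 1136)
430: 430 → 2339 → 1404 → 1458 → 1217 → 762 → 368 → 736 → 190 → 1028 → 856 → 1520 → 1728 → 1  (reaches 1)
base-12 3-happy: 427, 428, 430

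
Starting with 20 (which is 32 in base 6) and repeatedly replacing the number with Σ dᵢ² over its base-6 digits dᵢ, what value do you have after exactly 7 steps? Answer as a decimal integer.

20 = (3,2)_6 → 13
13 = (2,1)_6 → 5
5 = (5)_6 → 25
25 = (4,1)_6 → 17
17 = (2,5)_6 → 29
29 = (4,5)_6 → 41
41 = (1,0,5)_6 → 26

26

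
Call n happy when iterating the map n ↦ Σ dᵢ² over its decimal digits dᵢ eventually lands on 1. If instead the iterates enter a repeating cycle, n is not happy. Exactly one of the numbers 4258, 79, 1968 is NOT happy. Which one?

4258: 4258 → 109 → 82 → 68 → 100 → 1  — reaches 1 (happy)
79: 79 → 130 → 10 → 1  — reaches 1 (happy)
1968: 1968 → 182 → 69 → 117 → 51 → 26 → 40 → 16 → 37 → 58 → 89 → 145 → 42 → 20 → 4 → 16  — repeats 16 (not happy)

1968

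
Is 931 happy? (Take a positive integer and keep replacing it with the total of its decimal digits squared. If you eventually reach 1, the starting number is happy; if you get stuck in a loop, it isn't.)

931 → 9² + 3² + 1² = 81 + 9 + 1 = 91
91 → 9² + 1² = 81 + 1 = 82
82 → 8² + 2² = 64 + 4 = 68
68 → 6² + 8² = 36 + 64 = 100
100 → 1² + 0² + 0² = 1 + 0 + 0 = 1  — reached 1.

happy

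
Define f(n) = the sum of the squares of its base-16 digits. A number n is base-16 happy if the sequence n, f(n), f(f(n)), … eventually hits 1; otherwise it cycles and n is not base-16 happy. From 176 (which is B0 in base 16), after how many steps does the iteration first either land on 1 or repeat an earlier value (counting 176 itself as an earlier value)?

7

176 = (11,0)_16 → 121
121 = (7,9)_16 → 130
130 = (8,2)_16 → 68
68 = (4,4)_16 → 32
32 = (2,0)_16 → 4
4 = (4)_16 → 16
16 = (1,0)_16 → 1  — reached 1.
That took 7 steps.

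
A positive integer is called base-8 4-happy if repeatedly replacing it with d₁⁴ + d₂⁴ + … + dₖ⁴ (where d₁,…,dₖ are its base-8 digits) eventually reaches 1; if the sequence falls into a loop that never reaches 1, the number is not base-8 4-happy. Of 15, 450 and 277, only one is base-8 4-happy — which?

15: 15 → 2402 → 1153 → 33 → 257 → 257  — repeats 257 (not base-8 4-happy)
450: 450 → 2417 → 2178 → 288 → 512 → 1  — reaches 1 (base-8 4-happy)
277: 277 → 897 → 1298 → 304 → 1552 → 97 → 258 → 272 → 272  — repeats 272 (not base-8 4-happy)

450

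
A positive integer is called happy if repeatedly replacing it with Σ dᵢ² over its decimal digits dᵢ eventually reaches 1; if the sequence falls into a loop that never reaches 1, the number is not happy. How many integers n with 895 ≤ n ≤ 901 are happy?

2

895: 895 → 170 → 50 → 25 → 29 → 85 → 89 → 145 → 42 → 20 → 4 → 16 → 37 → 58 → 89  (repeats 89)
896: 896 → 181 → 66 → 72 → 53 → 34 → 25 → 29 → 85 → 89 → 145 → 42 → 20 → 4 → 16 → 37 → 58 → 89  (repeats 89)
897: 897 → 194 → 98 → 145 → 42 → 20 → 4 → 16 → 37 → 58 → 89 → 145  (repeats 145)
898: 898 → 209 → 85 → 89 → 145 → 42 → 20 → 4 → 16 → 37 → 58 → 89  (repeats 89)
899: 899 → 226 → 44 → 32 → 13 → 10 → 1  (reaches 1)
900: 900 → 81 → 65 → 61 → 37 → 58 → 89 → 145 → 42 → 20 → 4 → 16 → 37  (repeats 37)
901: 901 → 82 → 68 → 100 → 1  (reaches 1)
happy: 899, 901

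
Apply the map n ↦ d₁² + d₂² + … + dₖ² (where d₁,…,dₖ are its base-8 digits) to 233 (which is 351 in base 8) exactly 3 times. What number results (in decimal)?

233 = (3,5,1)_8 → 3² + 5² + 1² = 35
35 = (4,3)_8 → 4² + 3² = 25
25 = (3,1)_8 → 3² + 1² = 10

10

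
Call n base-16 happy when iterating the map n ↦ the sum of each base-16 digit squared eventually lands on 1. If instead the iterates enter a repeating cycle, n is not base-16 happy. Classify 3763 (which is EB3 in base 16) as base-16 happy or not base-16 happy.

base-16 happy

3763 = (14,11,3)_16 → 14² + 11² + 3² = 196 + 121 + 9 = 326
326 = (1,4,6)_16 → 1² + 4² + 6² = 1 + 16 + 36 = 53
53 = (3,5)_16 → 3² + 5² = 9 + 25 = 34
34 = (2,2)_16 → 2² + 2² = 4 + 4 = 8
8 = (8)_16 → 8² = 64
64 = (4,0)_16 → 4² + 0² = 16 + 0 = 16
16 = (1,0)_16 → 1² + 0² = 1 + 0 = 1  — reached 1.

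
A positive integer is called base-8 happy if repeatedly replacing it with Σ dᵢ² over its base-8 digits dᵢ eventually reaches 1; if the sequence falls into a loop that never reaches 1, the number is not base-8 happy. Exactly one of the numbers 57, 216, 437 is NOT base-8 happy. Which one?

57: 57 → 50 → 40 → 25 → 10 → 5 → 25  — repeats 25 (not base-8 happy)
216: 216 → 18 → 8 → 1  — reaches 1 (base-8 happy)
437: 437 → 97 → 18 → 8 → 1  — reaches 1 (base-8 happy)

57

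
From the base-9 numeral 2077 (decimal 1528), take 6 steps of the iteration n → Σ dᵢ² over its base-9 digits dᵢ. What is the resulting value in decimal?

68

1528 = (2,0,7,7)_9 → 2² + 0² + 7² + 7² = 4 + 0 + 49 + 49 = 102
102 = (1,2,3)_9 → 1² + 2² + 3² = 1 + 4 + 9 = 14
14 = (1,5)_9 → 1² + 5² = 1 + 25 = 26
26 = (2,8)_9 → 2² + 8² = 4 + 64 = 68
68 = (7,5)_9 → 7² + 5² = 49 + 25 = 74
74 = (8,2)_9 → 8² + 2² = 64 + 4 = 68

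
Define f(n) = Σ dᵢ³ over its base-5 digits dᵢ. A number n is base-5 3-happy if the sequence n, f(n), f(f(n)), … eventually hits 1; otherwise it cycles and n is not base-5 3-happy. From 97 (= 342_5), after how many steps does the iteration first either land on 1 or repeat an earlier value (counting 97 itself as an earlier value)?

97 = (3,4,2)_5 → 3³ + 4³ + 2³ = 99
99 = (3,4,4)_5 → 3³ + 4³ + 4³ = 155
155 = (1,1,1,0)_5 → 1³ + 1³ + 1³ + 0³ = 3
3 = (3)_5 → 3³ = 27
27 = (1,0,2)_5 → 1³ + 0³ + 2³ = 9
9 = (1,4)_5 → 1³ + 4³ = 65
65 = (2,3,0)_5 → 2³ + 3³ + 0³ = 35
35 = (1,2,0)_5 → 1³ + 2³ + 0³ = 9  — 9 repeats.
That took 8 steps.

8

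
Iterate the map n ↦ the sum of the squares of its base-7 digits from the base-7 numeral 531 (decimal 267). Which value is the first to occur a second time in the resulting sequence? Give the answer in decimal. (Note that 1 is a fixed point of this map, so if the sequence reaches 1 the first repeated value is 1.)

25

267 = (5,3,1)_7 → 5² + 3² + 1² = 25 + 9 + 1 = 35
35 = (5,0)_7 → 5² + 0² = 25 + 0 = 25
25 = (3,4)_7 → 3² + 4² = 9 + 16 = 25  — 25 already appeared earlier.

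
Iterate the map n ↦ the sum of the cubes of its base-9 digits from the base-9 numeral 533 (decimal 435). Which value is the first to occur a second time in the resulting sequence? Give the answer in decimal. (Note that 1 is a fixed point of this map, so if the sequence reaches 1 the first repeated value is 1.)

435 = (5,3,3)_9 → 5³ + 3³ + 3³ = 125 + 27 + 27 = 179
179 = (2,1,8)_9 → 2³ + 1³ + 8³ = 8 + 1 + 512 = 521
521 = (6,3,8)_9 → 6³ + 3³ + 8³ = 216 + 27 + 512 = 755
755 = (1,0,2,8)_9 → 1³ + 0³ + 2³ + 8³ = 1 + 0 + 8 + 512 = 521  — 521 already appeared earlier.

521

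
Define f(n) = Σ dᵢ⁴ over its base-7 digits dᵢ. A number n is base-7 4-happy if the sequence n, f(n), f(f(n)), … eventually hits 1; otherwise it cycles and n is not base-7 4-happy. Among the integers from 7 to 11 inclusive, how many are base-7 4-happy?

7: 7 → 1  (reaches 1)
8: 8 → 2 → 16 → 32 → 512 → 164 → 178 → 418 → 708 → 98 → 16  (repeats 16)
9: 9 → 17 → 97 → 2593 → 1459 → 963 → 1153 → 803 → 673 → 1923 → 1507 → 913 → 609 → 707 → 97  (repeats 97)
10: 10 → 82 → 882 → 272 → 2002 → 2546 → 1938 → 2258 → 1808 → 1938  (repeats 1938)
11: 11 → 257 → 1251 → 1043 → 97 → 2593 → 1459 → 963 → 1153 → 803 → 673 → 1923 → 1507 → 913 → 609 → 707 → 97  (repeats 97)
base-7 4-happy: 7

1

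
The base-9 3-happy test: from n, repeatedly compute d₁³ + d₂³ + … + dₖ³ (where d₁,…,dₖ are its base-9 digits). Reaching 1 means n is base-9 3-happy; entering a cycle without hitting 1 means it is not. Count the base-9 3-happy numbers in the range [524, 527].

1

524: 524 → 288 → 152 → 856 → 128 → 134 → 638 → 1198 → 470 → 476 → 980 → 540 → 432 → 152  — not base-9 3-happy
525: 525 → 307 → 371 → 197 → 547 → 775 → 127 → 127  — not base-9 3-happy
526: 526 → 344 → 80 → 1024 → 496 → 218 → 232 → 694 → 638 → 1198 → 470 → 476 → 980 → 540 → 432 → 152 → 856 → 128 → 134 → 638  — not base-9 3-happy
527: 527 → 405 → 125 → 577 → 345 → 99 → 9 → 1  — base-9 3-happy
base-9 3-happy: 527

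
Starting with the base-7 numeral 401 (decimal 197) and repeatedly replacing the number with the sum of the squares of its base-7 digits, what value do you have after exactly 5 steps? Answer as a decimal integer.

197 = (4,0,1)_7 → 17
17 = (2,3)_7 → 13
13 = (1,6)_7 → 37
37 = (5,2)_7 → 29
29 = (4,1)_7 → 17

17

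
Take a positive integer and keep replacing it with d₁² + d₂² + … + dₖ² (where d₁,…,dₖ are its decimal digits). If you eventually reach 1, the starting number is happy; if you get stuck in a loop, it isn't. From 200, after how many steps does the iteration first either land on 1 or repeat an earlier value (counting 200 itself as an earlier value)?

9

200 → 2² + 0² + 0² = 4 + 0 + 0 = 4
4 → 4² = 16
16 → 1² + 6² = 1 + 36 = 37
37 → 3² + 7² = 9 + 49 = 58
58 → 5² + 8² = 25 + 64 = 89
89 → 8² + 9² = 64 + 81 = 145
145 → 1² + 4² + 5² = 1 + 16 + 25 = 42
42 → 4² + 2² = 16 + 4 = 20
20 → 2² + 0² = 4 + 0 = 4  — 4 repeats.
That took 9 steps.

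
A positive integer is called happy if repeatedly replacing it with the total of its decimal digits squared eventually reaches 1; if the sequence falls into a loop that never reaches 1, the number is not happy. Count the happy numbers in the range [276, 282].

1

276: 276 → 89 → 145 → 42 → 20 → 4 → 16 → 37 → 58 → 89  — not happy
277: 277 → 102 → 5 → 25 → 29 → 85 → 89 → 145 → 42 → 20 → 4 → 16 → 37 → 58 → 89  — not happy
278: 278 → 117 → 51 → 26 → 40 → 16 → 37 → 58 → 89 → 145 → 42 → 20 → 4 → 16  — not happy
279: 279 → 134 → 26 → 40 → 16 → 37 → 58 → 89 → 145 → 42 → 20 → 4 → 16  — not happy
280: 280 → 68 → 100 → 1  — happy
281: 281 → 69 → 117 → 51 → 26 → 40 → 16 → 37 → 58 → 89 → 145 → 42 → 20 → 4 → 16  — not happy
282: 282 → 72 → 53 → 34 → 25 → 29 → 85 → 89 → 145 → 42 → 20 → 4 → 16 → 37 → 58 → 89  — not happy
happy: 280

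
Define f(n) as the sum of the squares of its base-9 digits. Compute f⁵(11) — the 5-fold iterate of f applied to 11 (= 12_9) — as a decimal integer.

65

11 = (1,2)_9 → 1² + 2² = 1 + 4 = 5
5 = (5)_9 → 5² = 25
25 = (2,7)_9 → 2² + 7² = 4 + 49 = 53
53 = (5,8)_9 → 5² + 8² = 25 + 64 = 89
89 = (1,0,8)_9 → 1² + 0² + 8² = 1 + 0 + 64 = 65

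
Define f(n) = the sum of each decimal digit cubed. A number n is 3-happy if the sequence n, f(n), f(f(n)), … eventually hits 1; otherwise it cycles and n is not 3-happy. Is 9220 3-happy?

9220 → 9³ + 2³ + 2³ + 0³ = 729 + 8 + 8 + 0 = 745
745 → 7³ + 4³ + 5³ = 343 + 64 + 125 = 532
532 → 5³ + 3³ + 2³ = 125 + 27 + 8 = 160
160 → 1³ + 6³ + 0³ = 1 + 216 + 0 = 217
217 → 2³ + 1³ + 7³ = 8 + 1 + 343 = 352
352 → 3³ + 5³ + 2³ = 27 + 125 + 8 = 160  — 160 already seen; the sequence cycles without reaching 1.

not 3-happy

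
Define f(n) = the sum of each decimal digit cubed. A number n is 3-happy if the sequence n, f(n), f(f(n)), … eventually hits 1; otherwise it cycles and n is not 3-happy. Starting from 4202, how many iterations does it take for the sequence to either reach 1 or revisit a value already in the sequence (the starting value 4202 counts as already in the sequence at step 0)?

8

4202 → 4³ + 2³ + 0³ + 2³ = 64 + 8 + 0 + 8 = 80
80 → 8³ + 0³ = 512 + 0 = 512
512 → 5³ + 1³ + 2³ = 125 + 1 + 8 = 134
134 → 1³ + 3³ + 4³ = 1 + 27 + 64 = 92
92 → 9³ + 2³ = 729 + 8 = 737
737 → 7³ + 3³ + 7³ = 343 + 27 + 343 = 713
713 → 7³ + 1³ + 3³ = 343 + 1 + 27 = 371
371 → 3³ + 7³ + 1³ = 27 + 343 + 1 = 371  — 371 repeats.
That took 8 steps.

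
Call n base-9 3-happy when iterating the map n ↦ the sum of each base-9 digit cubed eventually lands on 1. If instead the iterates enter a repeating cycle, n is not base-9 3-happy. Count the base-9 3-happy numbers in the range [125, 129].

125: 125 → 577 → 345 → 99 → 9 → 1  (reaches 1)
126: 126 → 126  (repeats 126)
127: 127 → 127  (repeats 127)
128: 128 → 134 → 638 → 1198 → 470 → 476 → 980 → 540 → 432 → 152 → 856 → 128  (repeats 128)
129: 129 → 153 → 513 → 243 → 27 → 27  (repeats 27)
base-9 3-happy: 125

1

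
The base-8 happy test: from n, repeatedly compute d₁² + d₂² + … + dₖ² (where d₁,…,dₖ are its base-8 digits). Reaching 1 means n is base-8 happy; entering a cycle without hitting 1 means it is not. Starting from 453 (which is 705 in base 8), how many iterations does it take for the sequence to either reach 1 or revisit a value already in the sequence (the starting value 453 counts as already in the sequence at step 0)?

7

453 = (7,0,5)_8 → 7² + 0² + 5² = 49 + 0 + 25 = 74
74 = (1,1,2)_8 → 1² + 1² + 2² = 1 + 1 + 4 = 6
6 = (6)_8 → 6² = 36
36 = (4,4)_8 → 4² + 4² = 16 + 16 = 32
32 = (4,0)_8 → 4² + 0² = 16 + 0 = 16
16 = (2,0)_8 → 2² + 0² = 4 + 0 = 4
4 = (4)_8 → 4² = 16  — 16 repeats.
That took 7 steps.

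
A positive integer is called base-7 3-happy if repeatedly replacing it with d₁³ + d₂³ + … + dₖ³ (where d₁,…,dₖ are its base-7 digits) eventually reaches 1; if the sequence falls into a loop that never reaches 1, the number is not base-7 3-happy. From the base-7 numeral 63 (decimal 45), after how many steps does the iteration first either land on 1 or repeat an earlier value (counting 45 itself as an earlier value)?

45 = (6,3)_7 → 243
243 = (4,6,5)_7 → 405
405 = (1,1,1,6)_7 → 219
219 = (4,3,2)_7 → 99
99 = (2,0,1)_7 → 9
9 = (1,2)_7 → 9  — 9 repeats.
That took 6 steps.

6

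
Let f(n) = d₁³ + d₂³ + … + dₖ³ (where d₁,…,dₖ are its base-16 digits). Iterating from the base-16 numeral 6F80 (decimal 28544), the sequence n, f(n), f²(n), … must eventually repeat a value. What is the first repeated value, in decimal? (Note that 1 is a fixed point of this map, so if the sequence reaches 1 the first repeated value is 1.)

65

28544 = (6,15,8,0)_16 → 4103
4103 = (1,0,0,7)_16 → 344
344 = (1,5,8)_16 → 638
638 = (2,7,14)_16 → 3095
3095 = (12,1,7)_16 → 2072
2072 = (8,1,8)_16 → 1025
1025 = (4,0,1)_16 → 65
65 = (4,1)_16 → 65  — 65 already appeared earlier.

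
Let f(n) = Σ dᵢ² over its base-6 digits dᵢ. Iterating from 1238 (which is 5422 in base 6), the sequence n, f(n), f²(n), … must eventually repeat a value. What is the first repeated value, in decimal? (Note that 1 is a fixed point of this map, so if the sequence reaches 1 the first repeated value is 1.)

1

1238 = (5,4,2,2)_6 → 5² + 4² + 2² + 2² = 49
49 = (1,2,1)_6 → 1² + 2² + 1² = 6
6 = (1,0)_6 → 1² + 0² = 1  — reached the fixed point 1.
1 → 1, so 1 is the first repeated value.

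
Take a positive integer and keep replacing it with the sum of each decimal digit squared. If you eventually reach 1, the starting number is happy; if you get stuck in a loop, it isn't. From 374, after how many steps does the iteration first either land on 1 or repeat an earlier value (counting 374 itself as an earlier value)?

12

374 → 3² + 7² + 4² = 74
74 → 7² + 4² = 65
65 → 6² + 5² = 61
61 → 6² + 1² = 37
37 → 3² + 7² = 58
58 → 5² + 8² = 89
89 → 8² + 9² = 145
145 → 1² + 4² + 5² = 42
42 → 4² + 2² = 20
20 → 2² + 0² = 4
4 → 4² = 16
16 → 1² + 6² = 37  — 37 repeats.
That took 12 steps.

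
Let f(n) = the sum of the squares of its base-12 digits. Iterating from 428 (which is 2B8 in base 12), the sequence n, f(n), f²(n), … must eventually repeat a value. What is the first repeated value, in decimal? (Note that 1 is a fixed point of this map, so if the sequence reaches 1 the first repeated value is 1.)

428 = (2,11,8)_12 → 2² + 11² + 8² = 189
189 = (1,3,9)_12 → 1² + 3² + 9² = 91
91 = (7,7)_12 → 7² + 7² = 98
98 = (8,2)_12 → 8² + 2² = 68
68 = (5,8)_12 → 5² + 8² = 89
89 = (7,5)_12 → 7² + 5² = 74
74 = (6,2)_12 → 6² + 2² = 40
40 = (3,4)_12 → 3² + 4² = 25
25 = (2,1)_12 → 2² + 1² = 5
5 = (5)_12 → 5² = 25  — 25 already appeared earlier.

25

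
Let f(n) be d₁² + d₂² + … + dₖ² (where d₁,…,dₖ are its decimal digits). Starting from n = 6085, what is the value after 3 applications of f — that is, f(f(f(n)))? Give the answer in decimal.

6085 → 6² + 0² + 8² + 5² = 125
125 → 1² + 2² + 5² = 30
30 → 3² + 0² = 9

9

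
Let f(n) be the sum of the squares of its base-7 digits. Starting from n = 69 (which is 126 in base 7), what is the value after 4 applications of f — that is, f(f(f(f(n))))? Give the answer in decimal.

45

69 = (1,2,6)_7 → 1² + 2² + 6² = 41
41 = (5,6)_7 → 5² + 6² = 61
61 = (1,1,5)_7 → 1² + 1² + 5² = 27
27 = (3,6)_7 → 3² + 6² = 45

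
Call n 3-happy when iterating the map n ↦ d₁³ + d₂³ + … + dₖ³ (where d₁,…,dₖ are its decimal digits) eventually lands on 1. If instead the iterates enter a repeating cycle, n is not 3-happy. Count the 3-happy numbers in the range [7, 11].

7: 7 → 343 → 118 → 514 → 190 → 730 → 370 → 370  — not 3-happy
8: 8 → 512 → 134 → 92 → 737 → 713 → 371 → 371  — not 3-happy
9: 9 → 729 → 1080 → 513 → 153 → 153  — not 3-happy
10: 10 → 1  — 3-happy
11: 11 → 2 → 8 → 512 → 134 → 92 → 737 → 713 → 371 → 371  — not 3-happy
3-happy: 10

1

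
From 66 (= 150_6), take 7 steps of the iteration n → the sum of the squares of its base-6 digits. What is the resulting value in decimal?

66 = (1,5,0)_6 → 1² + 5² + 0² = 1 + 25 + 0 = 26
26 = (4,2)_6 → 4² + 2² = 16 + 4 = 20
20 = (3,2)_6 → 3² + 2² = 9 + 4 = 13
13 = (2,1)_6 → 2² + 1² = 4 + 1 = 5
5 = (5)_6 → 5² = 25
25 = (4,1)_6 → 4² + 1² = 16 + 1 = 17
17 = (2,5)_6 → 2² + 5² = 4 + 25 = 29

29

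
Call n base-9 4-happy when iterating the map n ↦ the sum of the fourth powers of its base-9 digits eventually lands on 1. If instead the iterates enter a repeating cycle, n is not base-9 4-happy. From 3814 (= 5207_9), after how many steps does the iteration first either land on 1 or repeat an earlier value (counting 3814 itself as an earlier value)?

12

3814 = (5,2,0,7)_9 → 5⁴ + 2⁴ + 0⁴ + 7⁴ = 625 + 16 + 0 + 2401 = 3042
3042 = (4,1,5,0)_9 → 4⁴ + 1⁴ + 5⁴ + 0⁴ = 256 + 1 + 625 + 0 = 882
882 = (1,1,8,0)_9 → 1⁴ + 1⁴ + 8⁴ + 0⁴ = 1 + 1 + 4096 + 0 = 4098
4098 = (5,5,5,3)_9 → 5⁴ + 5⁴ + 5⁴ + 3⁴ = 625 + 625 + 625 + 81 = 1956
1956 = (2,6,1,3)_9 → 2⁴ + 6⁴ + 1⁴ + 3⁴ = 16 + 1296 + 1 + 81 = 1394
1394 = (1,8,1,8)_9 → 1⁴ + 8⁴ + 1⁴ + 8⁴ = 1 + 4096 + 1 + 4096 = 8194
8194 = (1,2,2,1,4)_9 → 1⁴ + 2⁴ + 2⁴ + 1⁴ + 4⁴ = 1 + 16 + 16 + 1 + 256 = 290
290 = (3,5,2)_9 → 3⁴ + 5⁴ + 2⁴ = 81 + 625 + 16 = 722
722 = (8,8,2)_9 → 8⁴ + 8⁴ + 2⁴ = 4096 + 4096 + 16 = 8208
8208 = (1,2,2,3,0)_9 → 1⁴ + 2⁴ + 2⁴ + 3⁴ + 0⁴ = 1 + 16 + 16 + 81 + 0 = 114
114 = (1,3,6)_9 → 1⁴ + 3⁴ + 6⁴ = 1 + 81 + 1296 = 1378
1378 = (1,8,0,1)_9 → 1⁴ + 8⁴ + 0⁴ + 1⁴ = 1 + 4096 + 0 + 1 = 4098  — 4098 repeats.
That took 12 steps.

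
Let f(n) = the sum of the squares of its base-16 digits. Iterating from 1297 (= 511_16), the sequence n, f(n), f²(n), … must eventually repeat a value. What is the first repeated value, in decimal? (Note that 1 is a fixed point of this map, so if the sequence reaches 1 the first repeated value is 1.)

1297 = (5,1,1)_16 → 27
27 = (1,11)_16 → 122
122 = (7,10)_16 → 149
149 = (9,5)_16 → 106
106 = (6,10)_16 → 136
136 = (8,8)_16 → 128
128 = (8,0)_16 → 64
64 = (4,0)_16 → 16
16 = (1,0)_16 → 1  — reached the fixed point 1.
1 → 1, so 1 is the first repeated value.

1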